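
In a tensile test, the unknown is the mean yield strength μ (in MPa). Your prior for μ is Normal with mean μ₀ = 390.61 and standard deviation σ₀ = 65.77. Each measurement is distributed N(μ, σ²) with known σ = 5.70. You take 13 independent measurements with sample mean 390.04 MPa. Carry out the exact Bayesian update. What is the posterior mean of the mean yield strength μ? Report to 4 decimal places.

For Normal data with known variance σ², a Normal(μ₀, σ₀²) prior on μ is conjugate. Posterior precision = 1/σ₀² + n/σ²; posterior mean is the precision-weighted average of μ₀ and x̄.
n·x̄ = 13·390.04 = 5070.52.
σ₀² = 65.77² = 4325.6929, σ² = 5.70² = 32.49; σ² + n·σ₀² = 32.49 + 13·4325.6929 = 56266.4977.
Posterior mean = (μ₀/σ₀² + n·x̄/σ²)/(1/σ₀² + n/σ²) = (σ²·μ₀ + σ₀²·n·x̄)/(σ² + n·σ₀²) = (32.49·390.61 + 4325.6929·5070.52)/56266.4977 = 21946203.282208/56266.4977 = 390.0403.

390.0403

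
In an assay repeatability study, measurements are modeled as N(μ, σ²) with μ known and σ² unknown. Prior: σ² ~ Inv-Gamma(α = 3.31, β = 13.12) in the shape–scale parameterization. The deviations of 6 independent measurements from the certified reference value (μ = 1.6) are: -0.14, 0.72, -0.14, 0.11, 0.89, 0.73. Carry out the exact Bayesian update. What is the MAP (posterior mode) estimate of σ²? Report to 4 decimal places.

With known mean μ and an Inverse-Gamma(α, β) prior on σ², the Normal likelihood is conjugate: posterior is Inv-Gamma(α + n/2, β + Σ(xᵢ−μ)²/2).
Σ(xᵢ−μ)² = (-0.14)² + (0.72)² + (-0.14)² + (0.11)² + (0.89)² + (0.73)² = 1.8947.
Posterior: Inv-Gamma(3.31 + 6/2, 13.12 + 1.8947/2) = Inv-Gamma(6.31, 14.06735).
Mode = β/(α+1) = 14.06735/7.31 = 1.9244.

1.9244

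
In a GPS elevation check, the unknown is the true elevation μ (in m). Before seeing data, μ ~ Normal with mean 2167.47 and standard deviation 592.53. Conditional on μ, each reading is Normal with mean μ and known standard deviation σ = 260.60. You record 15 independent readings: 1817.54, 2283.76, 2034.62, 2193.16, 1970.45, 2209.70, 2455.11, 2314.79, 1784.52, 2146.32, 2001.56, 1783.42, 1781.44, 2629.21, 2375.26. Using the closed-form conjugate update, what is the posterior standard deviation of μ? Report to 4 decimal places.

For Normal data with known variance σ², a Normal(μ₀, σ₀²) prior on μ is conjugate. Posterior precision = 1/σ₀² + n/σ²; posterior mean is the precision-weighted average of μ₀ and x̄.
σ₀² = 592.53² = 351091.8009, σ² = 260.60² = 67912.36; σ² + n·σ₀² = 67912.36 + 15·351091.8009 = 5334289.3735.
Posterior precision = 1/σ₀² + n/σ² = 1/351091.8009 + 15/67912.36 = (σ² + n·σ₀²)/(σ₀²σ²) = 5334289.3735/(351091.8009·67912.36); posterior variance σₙ² = σ₀²σ²/(σ² + n·σ₀²) = 351091.8009·67912.36/5334289.3735 = 4469.849891.
Posterior SD = √σₙ² = √(351091.8009·67912.36/5334289.3735) = 66.8569.

66.8569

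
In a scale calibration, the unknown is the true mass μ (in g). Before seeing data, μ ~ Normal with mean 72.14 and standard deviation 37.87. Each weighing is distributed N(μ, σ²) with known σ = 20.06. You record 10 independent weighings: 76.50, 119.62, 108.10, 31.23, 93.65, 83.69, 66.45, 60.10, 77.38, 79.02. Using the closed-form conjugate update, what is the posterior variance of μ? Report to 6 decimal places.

For Normal data with known variance σ², a Normal(μ₀, σ₀²) prior on μ is conjugate. Posterior precision = 1/σ₀² + n/σ²; posterior mean is the precision-weighted average of μ₀ and x̄.
σ₀² = 37.87² = 1434.1369, σ² = 20.06² = 402.4036; σ² + n·σ₀² = 402.4036 + 10·1434.1369 = 14743.7726.
Posterior precision = 1/σ₀² + n/σ² = 1/1434.1369 + 10/402.4036 = (σ² + n·σ₀²)/(σ₀²σ²) = 14743.7726/(1434.1369·402.4036); posterior variance σₙ² = σ₀²σ²/(σ² + n·σ₀²) = 1434.1369·402.4036/14743.7726 = 39.142075.

39.142075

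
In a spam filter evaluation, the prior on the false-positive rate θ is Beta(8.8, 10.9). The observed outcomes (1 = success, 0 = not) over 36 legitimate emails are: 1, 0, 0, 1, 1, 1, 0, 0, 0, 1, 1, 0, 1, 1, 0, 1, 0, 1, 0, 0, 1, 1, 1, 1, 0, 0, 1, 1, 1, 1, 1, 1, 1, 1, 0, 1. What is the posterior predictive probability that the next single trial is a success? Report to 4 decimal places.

0.5709

The Beta prior is conjugate to a Binomial/Bernoulli likelihood; the update adds successes to α and failures to β.
Posterior: Beta(α+k, β+n−k) = Beta(8.8+23, 10.9+13) = Beta(31.8, 23.9).
For a single future Bernoulli trial, P(success | data) = α/(α+β) = 0.5709.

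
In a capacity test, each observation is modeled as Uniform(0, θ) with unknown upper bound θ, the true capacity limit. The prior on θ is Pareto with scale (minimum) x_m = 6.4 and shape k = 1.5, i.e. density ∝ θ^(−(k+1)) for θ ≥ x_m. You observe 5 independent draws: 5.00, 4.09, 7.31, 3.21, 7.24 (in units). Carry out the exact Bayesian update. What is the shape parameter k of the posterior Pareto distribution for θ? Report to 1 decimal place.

A Pareto(scale x_m, shape k) prior on the upper bound θ of Uniform(0, θ) is conjugate: posterior is Pareto(max(x_m, max xᵢ), k + n).
Sample maximum = 7.31; prior scale x_m = 6.4 → posterior scale = max = 7.31.
Posterior shape = 1.5 + 5 = 6.5.
Posterior shape k = 6.5.

6.5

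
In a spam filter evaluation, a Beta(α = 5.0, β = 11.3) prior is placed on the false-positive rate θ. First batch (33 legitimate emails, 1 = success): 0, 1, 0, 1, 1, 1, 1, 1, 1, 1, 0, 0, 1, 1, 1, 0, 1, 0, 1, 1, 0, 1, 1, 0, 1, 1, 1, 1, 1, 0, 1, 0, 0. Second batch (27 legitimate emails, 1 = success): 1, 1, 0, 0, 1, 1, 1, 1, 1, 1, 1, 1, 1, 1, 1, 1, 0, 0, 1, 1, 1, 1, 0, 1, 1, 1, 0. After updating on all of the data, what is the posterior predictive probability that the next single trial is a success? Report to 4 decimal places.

The Beta prior is conjugate to a Binomial/Bernoulli likelihood; the update adds successes to α and failures to β.
After batch 1: Beta(5.0+22, 11.3+11) = Beta(27.0, 22.3).
After batch 2: Beta(27.0+21, 22.3+6) = Beta(48.0, 28.3).
For a single future Bernoulli trial, P(success | data) = α/(α+β) = 0.6291.

0.6291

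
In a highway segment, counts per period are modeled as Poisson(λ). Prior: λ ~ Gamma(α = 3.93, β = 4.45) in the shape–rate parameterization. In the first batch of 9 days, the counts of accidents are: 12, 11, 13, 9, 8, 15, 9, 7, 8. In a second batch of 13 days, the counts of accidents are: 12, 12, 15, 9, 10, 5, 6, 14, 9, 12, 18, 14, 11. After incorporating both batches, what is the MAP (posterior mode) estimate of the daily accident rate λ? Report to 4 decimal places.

With a Gamma(shape α, rate β) prior, the Poisson likelihood is conjugate: the posterior is Gamma(α + ΣXᵢ, β + n).
Batch 1: sum of counts S = 92 over n = 9 days.
After batch 1: Gamma(α+S, β+n) = Gamma(3.93+92, 4.45+9) = Gamma(95.93, 13.45).
Batch 2: sum of counts S = 147 over n = 13 days.
After batch 2: Gamma(α+S, β+n) = Gamma(95.93+147, 13.45+13) = Gamma(242.93, 26.45).
Mode of Gamma(α,β) for α≥1 is (α−1)/β = 241.93/26.45 = 9.1467.

9.1467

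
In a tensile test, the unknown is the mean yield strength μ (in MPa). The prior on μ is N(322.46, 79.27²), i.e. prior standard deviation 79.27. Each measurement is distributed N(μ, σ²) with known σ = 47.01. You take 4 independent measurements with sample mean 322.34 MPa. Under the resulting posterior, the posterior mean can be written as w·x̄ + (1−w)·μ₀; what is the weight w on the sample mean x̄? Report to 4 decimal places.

For Normal data with known variance σ², a Normal(μ₀, σ₀²) prior on μ is conjugate. Posterior precision = 1/σ₀² + n/σ²; posterior mean is the precision-weighted average of μ₀ and x̄.
σ₀² = 79.27² = 6283.7329, σ² = 47.01² = 2209.9401. Prior precision 1/σ₀² = 1/6283.7329; data precision n/σ² = 4/2209.9401.
w = (n/σ²)/(1/σ₀² + n/σ²) = n·σ₀²/(σ² + n·σ₀²) = 4·6283.7329/(2209.9401 + 4·6283.7329) = 25134.9316/27344.8717 = 0.9192.

0.9192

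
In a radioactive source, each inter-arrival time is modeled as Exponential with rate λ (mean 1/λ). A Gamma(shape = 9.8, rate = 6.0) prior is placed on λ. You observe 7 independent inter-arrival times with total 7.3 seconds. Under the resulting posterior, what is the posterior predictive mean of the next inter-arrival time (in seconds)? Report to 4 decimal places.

0.8418

With a Gamma(shape α, rate β) prior on the exponential rate λ, the posterior after n observations with total T = Σxᵢ is Gamma(α+n, β+T).
Posterior: Gamma(9.8+7, 6.0+7.3) = Gamma(16.8, 13.3).
The predictive distribution for the next observation is Lomax; its mean is β/(α−1) = 13.3/15.8 = 0.8418.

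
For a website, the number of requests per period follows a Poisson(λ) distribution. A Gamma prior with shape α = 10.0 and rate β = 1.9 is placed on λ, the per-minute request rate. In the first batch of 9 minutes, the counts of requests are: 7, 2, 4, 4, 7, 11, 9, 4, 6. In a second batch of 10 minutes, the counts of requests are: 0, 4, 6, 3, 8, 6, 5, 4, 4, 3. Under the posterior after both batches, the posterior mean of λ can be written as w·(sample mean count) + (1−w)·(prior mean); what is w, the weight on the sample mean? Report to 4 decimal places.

With a Gamma(shape α, rate β) prior, the Poisson likelihood is conjugate: the posterior is Gamma(α + ΣXᵢ, β + n).
Total number of minutes: n = 9 + 10 = 19.
Posterior mean = (α₀+S)/(β₀+n) = [n/(β₀+n)]·(S/n) + [β₀/(β₀+n)]·(α₀/β₀), so only n and β₀ enter the weight.
Weight on data w = n/(β₀+n) = 19/(1.9+19) = 19/20.9 = 0.9091.

0.9091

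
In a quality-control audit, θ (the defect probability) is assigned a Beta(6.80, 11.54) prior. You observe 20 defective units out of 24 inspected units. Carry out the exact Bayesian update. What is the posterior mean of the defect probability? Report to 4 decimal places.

0.6330

The Beta prior is conjugate to a Binomial/Bernoulli likelihood; the update adds successes to α and failures to β.
Posterior: Beta(α+k, β+n−k) = Beta(6.80+20, 11.54+4) = Beta(26.80, 15.54).
Posterior mean = α/(α+β) = 26.80/42.34 = 0.6330.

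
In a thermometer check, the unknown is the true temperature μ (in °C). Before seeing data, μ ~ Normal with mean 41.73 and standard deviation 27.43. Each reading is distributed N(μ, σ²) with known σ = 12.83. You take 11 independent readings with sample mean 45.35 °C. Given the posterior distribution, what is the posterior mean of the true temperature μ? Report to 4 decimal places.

For Normal data with known variance σ², a Normal(μ₀, σ₀²) prior on μ is conjugate. Posterior precision = 1/σ₀² + n/σ²; posterior mean is the precision-weighted average of μ₀ and x̄.
n·x̄ = 11·45.35 = 498.85.
σ₀² = 27.43² = 752.4049, σ² = 12.83² = 164.6089; σ² + n·σ₀² = 164.6089 + 11·752.4049 = 8441.0628.
Posterior mean = (μ₀/σ₀² + n·x̄/σ²)/(1/σ₀² + n/σ²) = (σ²·μ₀ + σ₀²·n·x̄)/(σ² + n·σ₀²) = (164.6089·41.73 + 752.4049·498.85)/8441.0628 = 382206.313762/8441.0628 = 45.2794.

45.2794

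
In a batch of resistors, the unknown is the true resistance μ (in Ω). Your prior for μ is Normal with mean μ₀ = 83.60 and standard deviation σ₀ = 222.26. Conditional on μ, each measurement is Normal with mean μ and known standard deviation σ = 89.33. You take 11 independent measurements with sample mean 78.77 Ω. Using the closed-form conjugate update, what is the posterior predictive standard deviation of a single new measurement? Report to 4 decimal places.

For Normal data with known variance σ², a Normal(μ₀, σ₀²) prior on μ is conjugate. Posterior precision = 1/σ₀² + n/σ²; posterior mean is the precision-weighted average of μ₀ and x̄.
σ₀² = 222.26² = 49399.5076, σ² = 89.33² = 7979.8489; σ² + n·σ₀² = 7979.8489 + 11·49399.5076 = 551374.4325.
Posterior precision = 1/σ₀² + n/σ² = 1/49399.5076 + 11/7979.8489 = (σ² + n·σ₀²)/(σ₀²σ²) = 551374.4325/(49399.5076·7979.8489); posterior variance σₙ² = σ₀²σ²/(σ² + n·σ₀²) = 49399.5076·7979.8489/551374.4325 = 714.941759.
Predictive variance for one new observation = σₙ² + σ² = 49399.5076·7979.8489/551374.4325 + 7979.8489 = σ²·(σ₀² + 551374.4325)/551374.4325 = 7979.8489·600773.9401/551374.4325 = 8694.790659; SD = √(7979.8489·600773.9401/551374.4325) = 93.2459.

93.2459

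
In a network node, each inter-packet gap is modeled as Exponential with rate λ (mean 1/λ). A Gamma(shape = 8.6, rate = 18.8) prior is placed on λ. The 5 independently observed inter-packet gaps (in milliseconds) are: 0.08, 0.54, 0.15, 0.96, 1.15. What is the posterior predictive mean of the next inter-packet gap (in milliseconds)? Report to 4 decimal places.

1.7206

With a Gamma(shape α, rate β) prior on the exponential rate λ, the posterior after n observations with total T = Σxᵢ is Gamma(α+n, β+T).
Sum of observations T = 2.88 milliseconds; n = 5.
Posterior: Gamma(8.6+5, 18.8+2.88) = Gamma(13.6, 21.68).
The predictive distribution for the next observation is Lomax; its mean is β/(α−1) = 21.68/12.6 = 1.7206.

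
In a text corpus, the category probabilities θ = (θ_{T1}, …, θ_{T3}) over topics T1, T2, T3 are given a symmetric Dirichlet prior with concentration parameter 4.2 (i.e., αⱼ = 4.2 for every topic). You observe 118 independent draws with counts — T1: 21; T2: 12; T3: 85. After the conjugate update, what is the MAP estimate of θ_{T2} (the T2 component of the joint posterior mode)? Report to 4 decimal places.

The Dirichlet prior is conjugate to the Multinomial likelihood: each posterior αⱼ = prior αⱼ + observed count nⱼ.
Posterior concentration: (25.2, 16.2, 89.2), total = 130.6.
Joint mode component: (α_{T2}−1)/(Σα−K) = 15.2/127.6 = 0.1191.

0.1191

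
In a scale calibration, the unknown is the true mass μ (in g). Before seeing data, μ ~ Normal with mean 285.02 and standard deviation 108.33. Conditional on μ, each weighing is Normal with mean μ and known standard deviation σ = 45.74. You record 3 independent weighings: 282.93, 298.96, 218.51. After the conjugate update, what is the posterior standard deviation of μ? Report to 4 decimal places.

For Normal data with known variance σ², a Normal(μ₀, σ₀²) prior on μ is conjugate. Posterior precision = 1/σ₀² + n/σ²; posterior mean is the precision-weighted average of μ₀ and x̄.
σ₀² = 108.33² = 11735.3889, σ² = 45.74² = 2092.1476; σ² + n·σ₀² = 2092.1476 + 3·11735.3889 = 37298.3143.
Posterior precision = 1/σ₀² + n/σ² = 1/11735.3889 + 3/2092.1476 = (σ² + n·σ₀²)/(σ₀²σ²) = 37298.3143/(11735.3889·2092.1476); posterior variance σₙ² = σ₀²σ²/(σ² + n·σ₀²) = 11735.3889·2092.1476/37298.3143 = 658.264755.
Posterior SD = √σₙ² = √(11735.3889·2092.1476/37298.3143) = 25.6567.

25.6567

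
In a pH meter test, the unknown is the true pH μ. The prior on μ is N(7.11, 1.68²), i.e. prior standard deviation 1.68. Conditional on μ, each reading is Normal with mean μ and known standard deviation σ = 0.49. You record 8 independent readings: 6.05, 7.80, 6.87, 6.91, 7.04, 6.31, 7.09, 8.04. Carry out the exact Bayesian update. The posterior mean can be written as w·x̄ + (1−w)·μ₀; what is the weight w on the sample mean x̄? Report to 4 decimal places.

For Normal data with known variance σ², a Normal(μ₀, σ₀²) prior on μ is conjugate. Posterior precision = 1/σ₀² + n/σ²; posterior mean is the precision-weighted average of μ₀ and x̄.
σ₀² = 1.68² = 2.8224, σ² = 0.49² = 0.2401. Prior precision 1/σ₀² = 1/2.8224; data precision n/σ² = 8/0.2401.
w = (n/σ²)/(1/σ₀² + n/σ²) = n·σ₀²/(σ² + n·σ₀²) = 8·2.8224/(0.2401 + 8·2.8224) = 22.5792/22.8193 = 0.9895.

0.9895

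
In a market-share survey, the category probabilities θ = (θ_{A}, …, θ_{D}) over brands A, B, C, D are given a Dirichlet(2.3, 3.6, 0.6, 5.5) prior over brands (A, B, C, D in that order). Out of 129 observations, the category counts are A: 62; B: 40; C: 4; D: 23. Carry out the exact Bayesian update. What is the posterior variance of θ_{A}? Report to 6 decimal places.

0.001747

The Dirichlet prior is conjugate to the Multinomial likelihood: each posterior αⱼ = prior αⱼ + observed count nⱼ.
Posterior concentration: (64.3, 43.6, 4.6, 28.5), total = 141.0.
Var[θ_j] = α_j(Σα−α_j)/((Σα)²(Σα+1)) = 64.3·76.7/(141.0²·142.0) = 0.001747.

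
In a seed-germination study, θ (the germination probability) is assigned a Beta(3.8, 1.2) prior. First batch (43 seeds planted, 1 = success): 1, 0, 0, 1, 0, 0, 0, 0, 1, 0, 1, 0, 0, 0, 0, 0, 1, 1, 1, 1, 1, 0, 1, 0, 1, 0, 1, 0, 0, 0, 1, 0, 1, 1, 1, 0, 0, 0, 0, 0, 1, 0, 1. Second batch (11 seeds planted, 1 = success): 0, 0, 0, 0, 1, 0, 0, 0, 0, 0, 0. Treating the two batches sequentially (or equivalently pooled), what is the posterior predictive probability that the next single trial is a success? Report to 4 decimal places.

0.3864

The Beta prior is conjugate to a Binomial/Bernoulli likelihood; the update adds successes to α and failures to β.
After batch 1: Beta(3.8+18, 1.2+25) = Beta(21.8, 26.2).
After batch 2: Beta(21.8+1, 26.2+10) = Beta(22.8, 36.2).
For a single future Bernoulli trial, P(success | data) = α/(α+β) = 0.3864.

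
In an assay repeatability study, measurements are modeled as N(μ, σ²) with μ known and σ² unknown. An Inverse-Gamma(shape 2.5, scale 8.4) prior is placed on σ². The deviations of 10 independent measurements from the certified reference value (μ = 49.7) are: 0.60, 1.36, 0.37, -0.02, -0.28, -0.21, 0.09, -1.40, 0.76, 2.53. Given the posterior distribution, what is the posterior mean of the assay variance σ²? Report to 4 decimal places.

With known mean μ and an Inverse-Gamma(α, β) prior on σ², the Normal likelihood is conjugate: posterior is Inv-Gamma(α + n/2, β + Σ(xᵢ−μ)²/2).
Σ(xᵢ−μ)² = (0.60)² + (1.36)² + (0.37)² + (-0.02)² + (-0.28)² + (-0.21)² + (0.09)² + (-1.40)² + (0.76)² + (2.53)² = 11.4160.
Posterior: Inv-Gamma(2.5 + 10/2, 8.4 + 11.4160/2) = Inv-Gamma(7.50, 14.10800).
E[σ²|data] = β/(α−1) = 14.10800/6.50 = 2.1705.

2.1705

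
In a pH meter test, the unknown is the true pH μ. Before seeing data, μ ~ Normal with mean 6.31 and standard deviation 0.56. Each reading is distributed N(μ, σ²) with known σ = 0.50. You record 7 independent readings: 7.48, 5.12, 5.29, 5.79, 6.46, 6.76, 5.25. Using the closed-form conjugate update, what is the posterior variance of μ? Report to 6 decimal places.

For Normal data with known variance σ², a Normal(μ₀, σ₀²) prior on μ is conjugate. Posterior precision = 1/σ₀² + n/σ²; posterior mean is the precision-weighted average of μ₀ and x̄.
σ₀² = 0.56² = 0.3136, σ² = 0.50² = 0.25; σ² + n·σ₀² = 0.25 + 7·0.3136 = 2.4452.
Posterior precision = 1/σ₀² + n/σ² = 1/0.3136 + 7/0.25 = (σ² + n·σ₀²)/(σ₀²σ²) = 2.4452/(0.3136·0.25); posterior variance σₙ² = σ₀²σ²/(σ² + n·σ₀²) = 0.3136·0.25/2.4452 = 0.032063.

0.032063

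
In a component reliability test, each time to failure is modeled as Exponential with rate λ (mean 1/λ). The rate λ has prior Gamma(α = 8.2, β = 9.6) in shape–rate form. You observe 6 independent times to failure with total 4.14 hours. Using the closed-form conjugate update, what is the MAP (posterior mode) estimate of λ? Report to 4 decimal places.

0.9607

With a Gamma(shape α, rate β) prior on the exponential rate λ, the posterior after n observations with total T = Σxᵢ is Gamma(α+n, β+T).
Posterior: Gamma(8.2+6, 9.6+4.14) = Gamma(14.2, 13.74).
Mode = (α−1)/β = 0.9607.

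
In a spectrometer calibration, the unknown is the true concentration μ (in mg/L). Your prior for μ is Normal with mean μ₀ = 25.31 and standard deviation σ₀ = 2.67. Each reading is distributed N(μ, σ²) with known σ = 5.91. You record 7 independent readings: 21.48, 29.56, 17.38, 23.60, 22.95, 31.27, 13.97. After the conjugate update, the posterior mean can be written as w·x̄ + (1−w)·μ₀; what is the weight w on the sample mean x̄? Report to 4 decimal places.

For Normal data with known variance σ², a Normal(μ₀, σ₀²) prior on μ is conjugate. Posterior precision = 1/σ₀² + n/σ²; posterior mean is the precision-weighted average of μ₀ and x̄.
σ₀² = 2.67² = 7.1289, σ² = 5.91² = 34.9281. Prior precision 1/σ₀² = 1/7.1289; data precision n/σ² = 7/34.9281.
w = (n/σ²)/(1/σ₀² + n/σ²) = n·σ₀²/(σ² + n·σ₀²) = 7·7.1289/(34.9281 + 7·7.1289) = 49.9023/84.8304 = 0.5883.

0.5883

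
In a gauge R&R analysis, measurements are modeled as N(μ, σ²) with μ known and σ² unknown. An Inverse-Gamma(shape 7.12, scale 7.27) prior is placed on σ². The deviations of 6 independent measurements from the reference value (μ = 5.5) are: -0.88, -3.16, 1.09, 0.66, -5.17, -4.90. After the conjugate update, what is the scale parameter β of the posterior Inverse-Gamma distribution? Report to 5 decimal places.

With known mean μ and an Inverse-Gamma(α, β) prior on σ², the Normal likelihood is conjugate: posterior is Inv-Gamma(α + n/2, β + Σ(xᵢ−μ)²/2).
Σ(xᵢ−μ)² = (-0.88)² + (-3.16)² + (1.09)² + (0.66)² + (-5.17)² + (-4.90)² = 63.1226.
Posterior: Inv-Gamma(7.12 + 6/2, 7.27 + 63.1226/2) = Inv-Gamma(10.12, 38.83130).
Posterior β = 38.83130.

38.83130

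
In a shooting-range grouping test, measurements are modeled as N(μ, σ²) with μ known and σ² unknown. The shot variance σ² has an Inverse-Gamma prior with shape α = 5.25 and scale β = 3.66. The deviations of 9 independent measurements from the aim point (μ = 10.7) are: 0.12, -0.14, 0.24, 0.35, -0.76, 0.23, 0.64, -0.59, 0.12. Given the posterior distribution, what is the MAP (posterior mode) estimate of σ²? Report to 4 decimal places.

With known mean μ and an Inverse-Gamma(α, β) prior on σ², the Normal likelihood is conjugate: posterior is Inv-Gamma(α + n/2, β + Σ(xᵢ−μ)²/2).
Σ(xᵢ−μ)² = (0.12)² + (-0.14)² + (0.24)² + (0.35)² + (-0.76)² + (0.23)² + (0.64)² + (-0.59)² + (0.12)² = 1.6167.
Posterior: Inv-Gamma(5.25 + 9/2, 3.66 + 1.6167/2) = Inv-Gamma(9.75, 4.46835).
Mode = β/(α+1) = 4.46835/10.75 = 0.4157.

0.4157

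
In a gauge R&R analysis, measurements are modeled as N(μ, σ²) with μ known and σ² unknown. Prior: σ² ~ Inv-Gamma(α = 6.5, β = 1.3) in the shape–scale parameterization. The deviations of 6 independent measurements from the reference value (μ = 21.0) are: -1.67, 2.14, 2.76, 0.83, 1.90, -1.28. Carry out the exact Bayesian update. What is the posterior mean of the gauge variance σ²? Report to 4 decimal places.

1.3837

With known mean μ and an Inverse-Gamma(α, β) prior on σ², the Normal likelihood is conjugate: posterior is Inv-Gamma(α + n/2, β + Σ(xᵢ−μ)²/2).
Σ(xᵢ−μ)² = (-1.67)² + (2.14)² + (2.76)² + (0.83)² + (1.90)² + (-1.28)² = 20.9234.
Posterior: Inv-Gamma(6.5 + 6/2, 1.3 + 20.9234/2) = Inv-Gamma(9.50, 11.76170).
E[σ²|data] = β/(α−1) = 11.76170/8.50 = 1.3837.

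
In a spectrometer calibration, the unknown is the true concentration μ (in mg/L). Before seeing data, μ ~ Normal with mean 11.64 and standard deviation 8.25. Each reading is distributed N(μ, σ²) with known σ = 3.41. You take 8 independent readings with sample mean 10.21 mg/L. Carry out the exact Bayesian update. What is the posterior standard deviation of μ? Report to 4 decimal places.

1.1929

For Normal data with known variance σ², a Normal(μ₀, σ₀²) prior on μ is conjugate. Posterior precision = 1/σ₀² + n/σ²; posterior mean is the precision-weighted average of μ₀ and x̄.
σ₀² = 8.25² = 68.0625, σ² = 3.41² = 11.6281; σ² + n·σ₀² = 11.6281 + 8·68.0625 = 556.1281.
Posterior precision = 1/σ₀² + n/σ² = 1/68.0625 + 8/11.6281 = (σ² + n·σ₀²)/(σ₀²σ²) = 556.1281/(68.0625·11.6281); posterior variance σₙ² = σ₀²σ²/(σ² + n·σ₀²) = 68.0625·11.6281/556.1281 = 1.423121.
Posterior SD = √σₙ² = √(68.0625·11.6281/556.1281) = 1.1929.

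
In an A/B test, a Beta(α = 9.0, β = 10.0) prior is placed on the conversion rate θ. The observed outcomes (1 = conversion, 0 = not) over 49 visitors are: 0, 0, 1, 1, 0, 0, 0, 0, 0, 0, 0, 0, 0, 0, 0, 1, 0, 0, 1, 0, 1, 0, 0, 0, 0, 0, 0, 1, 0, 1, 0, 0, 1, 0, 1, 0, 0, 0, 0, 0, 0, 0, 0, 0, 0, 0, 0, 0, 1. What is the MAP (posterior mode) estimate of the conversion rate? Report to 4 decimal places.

The Beta prior is conjugate to a Binomial/Bernoulli likelihood; the update adds successes to α and failures to β.
Posterior: Beta(α+k, β+n−k) = Beta(9.0+10, 10.0+39) = Beta(19.0, 49.0).
Mode of Beta(a,b) for a,b>1 is (a−1)/(a+b−2) = 18.0/66.0 = 0.2727.

0.2727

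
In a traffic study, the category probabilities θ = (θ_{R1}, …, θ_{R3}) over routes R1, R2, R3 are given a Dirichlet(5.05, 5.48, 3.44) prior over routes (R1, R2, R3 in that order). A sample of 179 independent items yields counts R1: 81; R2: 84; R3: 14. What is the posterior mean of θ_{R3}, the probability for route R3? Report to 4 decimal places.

0.0904

The Dirichlet prior is conjugate to the Multinomial likelihood: each posterior αⱼ = prior αⱼ + observed count nⱼ.
Posterior concentration: (86.05, 89.48, 17.44), total = 192.97.
E[θ_{R3}|data] = α_{R3}/Σα = 17.44/192.97 = 0.0904.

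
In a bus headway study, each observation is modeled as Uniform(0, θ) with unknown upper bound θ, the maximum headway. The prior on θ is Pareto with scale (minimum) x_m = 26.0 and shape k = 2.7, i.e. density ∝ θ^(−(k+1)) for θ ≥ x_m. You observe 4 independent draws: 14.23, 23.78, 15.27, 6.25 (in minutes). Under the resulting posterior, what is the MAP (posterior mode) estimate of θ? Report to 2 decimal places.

A Pareto(scale x_m, shape k) prior on the upper bound θ of Uniform(0, θ) is conjugate: posterior is Pareto(max(x_m, max xᵢ), k + n).
Sample maximum = 23.78; prior scale x_m = 26.0 → posterior scale = max = 26.00.
Posterior shape = 2.7 + 4 = 6.7.
The Pareto density is decreasing on [x_m, ∞), so the mode is x_m = 26.00.

26.00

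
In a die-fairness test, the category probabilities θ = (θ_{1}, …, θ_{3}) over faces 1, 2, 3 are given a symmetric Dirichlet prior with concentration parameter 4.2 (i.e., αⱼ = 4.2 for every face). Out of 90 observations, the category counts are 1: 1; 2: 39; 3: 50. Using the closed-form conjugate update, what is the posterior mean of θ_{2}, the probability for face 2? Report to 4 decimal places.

0.4211

The Dirichlet prior is conjugate to the Multinomial likelihood: each posterior αⱼ = prior αⱼ + observed count nⱼ.
Posterior concentration: (5.2, 43.2, 54.2), total = 102.6.
E[θ_{2}|data] = α_{2}/Σα = 43.2/102.6 = 0.4211.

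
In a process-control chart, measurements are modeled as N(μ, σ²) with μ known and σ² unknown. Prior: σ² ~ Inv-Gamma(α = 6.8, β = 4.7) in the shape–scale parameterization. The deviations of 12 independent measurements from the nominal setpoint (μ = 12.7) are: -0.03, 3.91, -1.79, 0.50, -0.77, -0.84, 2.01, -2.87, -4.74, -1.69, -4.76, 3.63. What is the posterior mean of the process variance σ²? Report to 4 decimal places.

4.3592

With known mean μ and an Inverse-Gamma(α, β) prior on σ², the Normal likelihood is conjugate: posterior is Inv-Gamma(α + n/2, β + Σ(xᵢ−μ)²/2).
Σ(xᵢ−μ)² = (-0.03)² + (3.91)² + (-1.79)² + (0.50)² + (-0.77)² + (-0.84)² + (2.01)² + (-2.87)² + (-4.74)² + (-1.69)² + (-4.76)² + (3.63)² = 93.4768.
Posterior: Inv-Gamma(6.8 + 12/2, 4.7 + 93.4768/2) = Inv-Gamma(12.80, 51.43840).
E[σ²|data] = β/(α−1) = 51.43840/11.80 = 4.3592.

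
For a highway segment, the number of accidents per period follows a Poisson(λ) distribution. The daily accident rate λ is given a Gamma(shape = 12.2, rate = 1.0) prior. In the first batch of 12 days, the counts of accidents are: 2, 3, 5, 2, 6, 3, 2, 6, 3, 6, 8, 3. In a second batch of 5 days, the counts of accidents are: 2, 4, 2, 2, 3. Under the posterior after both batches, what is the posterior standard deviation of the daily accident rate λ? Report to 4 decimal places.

With a Gamma(shape α, rate β) prior, the Poisson likelihood is conjugate: the posterior is Gamma(α + ΣXᵢ, β + n).
Batch 1: sum of counts S = 49 over n = 12 days.
After batch 1: Gamma(α+S, β+n) = Gamma(12.2+49, 1.0+12) = Gamma(61.2, 13.0).
Batch 2: sum of counts S = 13 over n = 5 days.
After batch 2: Gamma(α+S, β+n) = Gamma(61.2+13, 13.0+5) = Gamma(74.2, 18.0).
SD = √α/β = √74.2/18.0 = 0.4786.

0.4786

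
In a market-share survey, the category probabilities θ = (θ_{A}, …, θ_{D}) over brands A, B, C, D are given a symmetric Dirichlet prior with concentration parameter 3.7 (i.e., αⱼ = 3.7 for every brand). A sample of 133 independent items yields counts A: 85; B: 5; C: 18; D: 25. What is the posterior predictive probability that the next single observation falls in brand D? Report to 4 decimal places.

0.1942

The Dirichlet prior is conjugate to the Multinomial likelihood: each posterior αⱼ = prior αⱼ + observed count nⱼ.
Posterior concentration: (88.7, 8.7, 21.7, 28.7), total = 147.8.
P(next = D | data) = α_{D}/Σα = 0.1942.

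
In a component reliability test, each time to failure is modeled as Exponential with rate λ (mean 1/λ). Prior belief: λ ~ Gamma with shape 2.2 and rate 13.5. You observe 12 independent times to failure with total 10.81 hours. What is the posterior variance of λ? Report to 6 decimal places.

With a Gamma(shape α, rate β) prior on the exponential rate λ, the posterior after n observations with total T = Σxᵢ is Gamma(α+n, β+T).
Posterior: Gamma(2.2+12, 13.5+10.81) = Gamma(14.2, 24.31).
Var = α/β² = 0.024028.

0.024028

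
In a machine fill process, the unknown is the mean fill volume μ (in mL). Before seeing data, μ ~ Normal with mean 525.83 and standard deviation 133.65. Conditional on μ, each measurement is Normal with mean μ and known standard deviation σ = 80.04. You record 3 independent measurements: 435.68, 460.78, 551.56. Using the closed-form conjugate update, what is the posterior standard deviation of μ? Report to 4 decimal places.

43.6741

For Normal data with known variance σ², a Normal(μ₀, σ₀²) prior on μ is conjugate. Posterior precision = 1/σ₀² + n/σ²; posterior mean is the precision-weighted average of μ₀ and x̄.
σ₀² = 133.65² = 17862.3225, σ² = 80.04² = 6406.4016; σ² + n·σ₀² = 6406.4016 + 3·17862.3225 = 59993.3691.
Posterior precision = 1/σ₀² + n/σ² = 1/17862.3225 + 3/6406.4016 = (σ² + n·σ₀²)/(σ₀²σ²) = 59993.3691/(17862.3225·6406.4016); posterior variance σₙ² = σ₀²σ²/(σ² + n·σ₀²) = 17862.3225·6406.4016/59993.3691 = 1907.430990.
Posterior SD = √σₙ² = √(17862.3225·6406.4016/59993.3691) = 43.6741.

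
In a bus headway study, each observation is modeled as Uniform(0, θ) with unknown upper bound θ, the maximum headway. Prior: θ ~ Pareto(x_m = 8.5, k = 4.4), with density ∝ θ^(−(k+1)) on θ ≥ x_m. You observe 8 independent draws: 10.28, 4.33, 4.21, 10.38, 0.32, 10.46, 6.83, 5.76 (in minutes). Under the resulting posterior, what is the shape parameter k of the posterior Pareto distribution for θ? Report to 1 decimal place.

12.4

A Pareto(scale x_m, shape k) prior on the upper bound θ of Uniform(0, θ) is conjugate: posterior is Pareto(max(x_m, max xᵢ), k + n).
Sample maximum = 10.46; prior scale x_m = 8.5 → posterior scale = max = 10.46.
Posterior shape = 4.4 + 8 = 12.4.
Posterior shape k = 12.4.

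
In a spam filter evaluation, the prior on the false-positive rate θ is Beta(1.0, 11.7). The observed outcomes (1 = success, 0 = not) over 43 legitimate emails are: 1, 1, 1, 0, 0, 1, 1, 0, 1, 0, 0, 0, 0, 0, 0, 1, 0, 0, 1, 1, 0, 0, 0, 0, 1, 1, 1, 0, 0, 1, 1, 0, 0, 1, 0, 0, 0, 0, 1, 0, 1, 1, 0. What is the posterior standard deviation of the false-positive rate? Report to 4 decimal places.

The Beta prior is conjugate to a Binomial/Bernoulli likelihood; the update adds successes to α and failures to β.
Posterior: Beta(α+k, β+n−k) = Beta(1.0+18, 11.7+25) = Beta(19.0, 36.7).
Var = αβ/((α+β)²(α+β+1)) = 19.0·36.7/(55.7²·56.7) = 0.00396393; SD = √0.00396393 = 0.0630.

0.0630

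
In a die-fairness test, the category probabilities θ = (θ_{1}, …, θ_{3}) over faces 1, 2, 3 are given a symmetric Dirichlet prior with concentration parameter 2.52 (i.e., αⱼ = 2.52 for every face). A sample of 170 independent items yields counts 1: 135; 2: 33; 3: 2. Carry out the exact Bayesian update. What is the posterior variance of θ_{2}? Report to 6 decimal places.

0.000896

The Dirichlet prior is conjugate to the Multinomial likelihood: each posterior αⱼ = prior αⱼ + observed count nⱼ.
Posterior concentration: (137.52, 35.52, 4.52), total = 177.56.
Var[θ_j] = α_j(Σα−α_j)/((Σα)²(Σα+1)) = 35.52·142.04/(177.56²·178.56) = 0.000896.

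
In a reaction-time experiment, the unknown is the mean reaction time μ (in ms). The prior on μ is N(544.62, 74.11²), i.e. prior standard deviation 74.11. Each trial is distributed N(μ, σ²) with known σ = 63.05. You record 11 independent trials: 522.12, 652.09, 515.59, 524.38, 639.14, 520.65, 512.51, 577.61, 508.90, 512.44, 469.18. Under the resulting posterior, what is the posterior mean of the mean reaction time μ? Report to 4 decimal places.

For Normal data with known variance σ², a Normal(μ₀, σ₀²) prior on μ is conjugate. Posterior precision = 1/σ₀² + n/σ²; posterior mean is the precision-weighted average of μ₀ and x̄.
Σxᵢ = 522.12 + 652.09 + 515.59 + 524.38 + 639.14 + 520.65 + 512.51 + 577.61 + 508.90 + 512.44 + 469.18 = 5954.61, so n·x̄ = 5954.61.
σ₀² = 74.11² = 5492.2921, σ² = 63.05² = 3975.3025; σ² + n·σ₀² = 3975.3025 + 11·5492.2921 = 64390.5156.
Posterior mean = (μ₀/σ₀² + n·x̄/σ²)/(1/σ₀² + n/σ²) = (σ²·μ₀ + σ₀²·n·x̄)/(σ² + n·σ₀²) = (3975.3025·544.62 + 5492.2921·5954.61)/64390.5156 = 34869486.709131/64390.5156 = 541.5314.

541.5314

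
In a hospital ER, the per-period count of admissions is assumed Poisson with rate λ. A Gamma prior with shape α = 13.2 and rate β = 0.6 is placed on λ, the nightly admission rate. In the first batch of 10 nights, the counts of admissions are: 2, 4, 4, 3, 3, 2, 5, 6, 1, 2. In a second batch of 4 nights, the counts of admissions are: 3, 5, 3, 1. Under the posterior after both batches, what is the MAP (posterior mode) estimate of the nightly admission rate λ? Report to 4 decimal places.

3.8493

With a Gamma(shape α, rate β) prior, the Poisson likelihood is conjugate: the posterior is Gamma(α + ΣXᵢ, β + n).
Batch 1: sum of counts S = 32 over n = 10 nights.
After batch 1: Gamma(α+S, β+n) = Gamma(13.2+32, 0.6+10) = Gamma(45.2, 10.6).
Batch 2: sum of counts S = 12 over n = 4 nights.
After batch 2: Gamma(α+S, β+n) = Gamma(45.2+12, 10.6+4) = Gamma(57.2, 14.6).
Mode of Gamma(α,β) for α≥1 is (α−1)/β = 56.2/14.6 = 3.8493.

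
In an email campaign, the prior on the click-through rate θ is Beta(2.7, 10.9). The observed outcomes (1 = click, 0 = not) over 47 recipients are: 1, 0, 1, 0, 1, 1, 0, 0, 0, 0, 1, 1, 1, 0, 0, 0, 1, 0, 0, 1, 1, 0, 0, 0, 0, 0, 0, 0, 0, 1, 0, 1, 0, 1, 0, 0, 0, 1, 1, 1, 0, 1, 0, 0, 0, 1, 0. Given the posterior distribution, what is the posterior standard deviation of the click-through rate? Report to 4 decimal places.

The Beta prior is conjugate to a Binomial/Bernoulli likelihood; the update adds successes to α and failures to β.
Posterior: Beta(α+k, β+n−k) = Beta(2.7+18, 10.9+29) = Beta(20.7, 39.9).
Var = αβ/((α+β)²(α+β+1)) = 20.7·39.9/(60.6²·61.6) = 0.00365105; SD = √0.00365105 = 0.0604.

0.0604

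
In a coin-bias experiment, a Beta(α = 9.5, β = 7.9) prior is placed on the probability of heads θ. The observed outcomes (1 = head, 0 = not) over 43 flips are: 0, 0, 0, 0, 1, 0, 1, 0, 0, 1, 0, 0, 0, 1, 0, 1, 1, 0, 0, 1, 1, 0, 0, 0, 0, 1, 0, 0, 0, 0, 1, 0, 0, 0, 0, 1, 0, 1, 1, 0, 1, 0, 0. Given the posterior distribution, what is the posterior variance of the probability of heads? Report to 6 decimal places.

0.003871

The Beta prior is conjugate to a Binomial/Bernoulli likelihood; the update adds successes to α and failures to β.
Posterior: Beta(α+k, β+n−k) = Beta(9.5+14, 7.9+29) = Beta(23.5, 36.9).
Var = αβ/((α+β)²(α+β+1)) = 23.5·36.9/(60.4²·61.4) = 0.003871.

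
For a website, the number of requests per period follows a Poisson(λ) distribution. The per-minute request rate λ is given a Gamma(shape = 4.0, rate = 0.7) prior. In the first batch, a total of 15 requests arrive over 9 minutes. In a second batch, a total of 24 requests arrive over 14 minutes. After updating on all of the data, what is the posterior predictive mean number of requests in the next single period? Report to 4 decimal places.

With a Gamma(shape α, rate β) prior, the Poisson likelihood is conjugate: the posterior is Gamma(α + ΣXᵢ, β + n).
After batch 1: Gamma(α+S, β+n) = Gamma(4.0+15, 0.7+9) = Gamma(19.0, 9.7).
After batch 2: Gamma(α+S, β+n) = Gamma(19.0+24, 9.7+14) = Gamma(43.0, 23.7).
The predictive distribution for one future period is NegBinom with mean α/β = 1.8143.

1.8143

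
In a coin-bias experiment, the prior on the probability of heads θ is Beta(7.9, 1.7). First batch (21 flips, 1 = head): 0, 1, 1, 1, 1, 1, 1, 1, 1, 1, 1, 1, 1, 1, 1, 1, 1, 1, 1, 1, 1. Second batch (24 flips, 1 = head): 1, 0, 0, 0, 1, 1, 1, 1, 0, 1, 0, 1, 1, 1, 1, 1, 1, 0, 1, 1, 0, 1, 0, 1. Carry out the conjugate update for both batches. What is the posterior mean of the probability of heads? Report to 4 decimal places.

0.8040

The Beta prior is conjugate to a Binomial/Bernoulli likelihood; the update adds successes to α and failures to β.
After batch 1: Beta(7.9+20, 1.7+1) = Beta(27.9, 2.7).
After batch 2: Beta(27.9+16, 2.7+8) = Beta(43.9, 10.7).
Posterior mean = α/(α+β) = 43.9/54.6 = 0.8040.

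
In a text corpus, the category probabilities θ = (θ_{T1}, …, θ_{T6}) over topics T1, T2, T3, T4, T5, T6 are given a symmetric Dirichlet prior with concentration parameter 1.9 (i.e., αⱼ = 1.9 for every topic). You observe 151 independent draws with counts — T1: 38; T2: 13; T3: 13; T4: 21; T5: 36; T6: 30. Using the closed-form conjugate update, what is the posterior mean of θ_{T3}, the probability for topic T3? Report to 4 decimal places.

The Dirichlet prior is conjugate to the Multinomial likelihood: each posterior αⱼ = prior αⱼ + observed count nⱼ.
Posterior concentration: (39.9, 14.9, 14.9, 22.9, 37.9, 31.9), total = 162.4.
E[θ_{T3}|data] = α_{T3}/Σα = 14.9/162.4 = 0.0917.

0.0917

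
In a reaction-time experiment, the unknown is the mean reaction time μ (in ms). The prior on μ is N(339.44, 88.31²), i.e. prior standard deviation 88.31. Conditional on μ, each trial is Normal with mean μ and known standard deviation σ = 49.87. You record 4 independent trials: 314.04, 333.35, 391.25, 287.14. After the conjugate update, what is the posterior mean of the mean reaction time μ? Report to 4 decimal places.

For Normal data with known variance σ², a Normal(μ₀, σ₀²) prior on μ is conjugate. Posterior precision = 1/σ₀² + n/σ²; posterior mean is the precision-weighted average of μ₀ and x̄.
Σxᵢ = 314.04 + 333.35 + 391.25 + 287.14 = 1325.78, so n·x̄ = 1325.78.
σ₀² = 88.31² = 7798.6561, σ² = 49.87² = 2487.0169; σ² + n·σ₀² = 2487.0169 + 4·7798.6561 = 33681.6413.
Posterior mean = (μ₀/σ₀² + n·x̄/σ²)/(1/σ₀² + n/σ²) = (σ²·μ₀ + σ₀²·n·x̄)/(σ² + n·σ₀²) = (2487.0169·339.44 + 7798.6561·1325.78)/33681.6413 = 11183495.300794/33681.6413 = 332.0353.

332.0353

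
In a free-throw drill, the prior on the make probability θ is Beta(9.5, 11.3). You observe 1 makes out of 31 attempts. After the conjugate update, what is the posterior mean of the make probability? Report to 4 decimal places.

The Beta prior is conjugate to a Binomial/Bernoulli likelihood; the update adds successes to α and failures to β.
Posterior: Beta(α+k, β+n−k) = Beta(9.5+1, 11.3+30) = Beta(10.5, 41.3).
Posterior mean = α/(α+β) = 10.5/51.8 = 0.2027.

0.2027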